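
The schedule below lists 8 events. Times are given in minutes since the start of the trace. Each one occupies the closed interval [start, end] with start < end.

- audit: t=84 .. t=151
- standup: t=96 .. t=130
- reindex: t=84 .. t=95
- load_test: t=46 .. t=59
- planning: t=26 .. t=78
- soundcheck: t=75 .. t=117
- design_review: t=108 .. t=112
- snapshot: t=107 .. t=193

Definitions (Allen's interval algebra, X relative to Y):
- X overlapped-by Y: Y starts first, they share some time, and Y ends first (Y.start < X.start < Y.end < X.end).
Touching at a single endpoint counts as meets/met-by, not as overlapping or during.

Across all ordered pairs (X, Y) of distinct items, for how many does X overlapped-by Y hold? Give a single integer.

Checking all 56 ordered pairs for relation 'overlapped-by'; matching pairs in alphabetical order:
(audit, soundcheck): audit overlapped-by soundcheck ✓
(snapshot, audit): snapshot overlapped-by audit ✓
(snapshot, soundcheck): snapshot overlapped-by soundcheck ✓
(snapshot, standup): snapshot overlapped-by standup ✓
(soundcheck, planning): soundcheck overlapped-by planning ✓
(standup, soundcheck): standup overlapped-by soundcheck ✓
Count: 6.

6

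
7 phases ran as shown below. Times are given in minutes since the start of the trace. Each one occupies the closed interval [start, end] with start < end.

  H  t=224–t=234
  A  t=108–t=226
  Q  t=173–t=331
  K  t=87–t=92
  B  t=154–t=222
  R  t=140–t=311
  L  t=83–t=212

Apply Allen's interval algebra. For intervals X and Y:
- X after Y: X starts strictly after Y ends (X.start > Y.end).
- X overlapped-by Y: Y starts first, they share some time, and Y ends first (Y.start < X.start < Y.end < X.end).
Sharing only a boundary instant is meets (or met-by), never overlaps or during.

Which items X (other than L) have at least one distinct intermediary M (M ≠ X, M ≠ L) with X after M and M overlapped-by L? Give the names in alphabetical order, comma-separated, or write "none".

H

Target L = [t=83, t=212].
Intermediaries M with M overlapped-by L: A, B, Q, R.
Via A — items with X after A: none.
Via B — items with X after B: H.
Via Q — items with X after Q: none.
Via R — items with X after R: none.
Union: H.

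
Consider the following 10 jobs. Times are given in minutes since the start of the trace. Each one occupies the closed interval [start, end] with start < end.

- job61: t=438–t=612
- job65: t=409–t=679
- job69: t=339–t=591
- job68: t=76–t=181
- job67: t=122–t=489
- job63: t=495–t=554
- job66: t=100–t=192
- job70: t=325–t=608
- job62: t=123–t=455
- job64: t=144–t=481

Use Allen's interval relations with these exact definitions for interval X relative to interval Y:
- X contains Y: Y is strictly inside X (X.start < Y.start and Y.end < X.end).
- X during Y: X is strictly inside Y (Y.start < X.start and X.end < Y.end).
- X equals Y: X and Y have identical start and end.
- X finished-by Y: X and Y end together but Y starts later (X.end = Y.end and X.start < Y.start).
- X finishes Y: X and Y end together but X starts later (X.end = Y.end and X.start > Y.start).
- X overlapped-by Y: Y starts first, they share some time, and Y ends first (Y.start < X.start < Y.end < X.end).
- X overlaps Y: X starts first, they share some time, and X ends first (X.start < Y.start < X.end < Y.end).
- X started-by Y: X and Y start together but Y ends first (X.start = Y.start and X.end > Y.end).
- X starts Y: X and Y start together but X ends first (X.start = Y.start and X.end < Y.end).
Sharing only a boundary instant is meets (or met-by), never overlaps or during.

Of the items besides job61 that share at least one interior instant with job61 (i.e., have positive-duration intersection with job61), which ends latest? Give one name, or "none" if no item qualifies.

Target job61 = [t=438, t=612].
job62 [t=123, t=455] → overlaps → candidate.
job63 [t=495, t=554] → during → candidate.
job64 [t=144, t=481] → overlaps → candidate.
job65 [t=409, t=679] → contains → candidate.
job66 [t=100, t=192] → before → excluded.
job67 [t=122, t=489] → overlaps → candidate.
job68 [t=76, t=181] → before → excluded.
job69 [t=339, t=591] → overlaps → candidate.
job70 [t=325, t=608] → overlaps → candidate.
Among candidates, latest end is t=679 → job65.

job65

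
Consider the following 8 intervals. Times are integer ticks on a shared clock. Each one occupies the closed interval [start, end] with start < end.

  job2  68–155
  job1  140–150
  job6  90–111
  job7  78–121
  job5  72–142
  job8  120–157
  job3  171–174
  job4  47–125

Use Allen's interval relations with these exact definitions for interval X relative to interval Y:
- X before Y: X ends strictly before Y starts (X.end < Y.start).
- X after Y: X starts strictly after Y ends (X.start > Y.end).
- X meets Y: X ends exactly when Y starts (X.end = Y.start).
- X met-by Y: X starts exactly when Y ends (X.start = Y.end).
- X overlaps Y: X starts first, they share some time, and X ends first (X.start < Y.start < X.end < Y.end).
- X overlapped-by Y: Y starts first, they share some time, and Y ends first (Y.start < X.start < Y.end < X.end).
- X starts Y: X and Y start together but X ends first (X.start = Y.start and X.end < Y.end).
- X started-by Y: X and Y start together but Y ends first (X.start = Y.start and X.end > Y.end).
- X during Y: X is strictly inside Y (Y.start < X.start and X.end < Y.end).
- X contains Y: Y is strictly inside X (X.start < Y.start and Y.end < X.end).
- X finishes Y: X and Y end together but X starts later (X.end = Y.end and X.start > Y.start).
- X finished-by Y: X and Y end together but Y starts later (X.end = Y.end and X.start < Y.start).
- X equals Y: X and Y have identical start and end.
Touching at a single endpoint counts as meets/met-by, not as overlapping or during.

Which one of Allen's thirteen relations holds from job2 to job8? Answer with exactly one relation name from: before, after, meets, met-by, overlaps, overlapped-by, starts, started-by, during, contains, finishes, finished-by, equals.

job2 = [68, 155]; job8 = [120, 157].
Compare endpoints: job2.start < job8.start, job2.start < job8.end, job2.end > job8.start, job2.end < job8.end.
That pattern is 'overlaps'.

overlaps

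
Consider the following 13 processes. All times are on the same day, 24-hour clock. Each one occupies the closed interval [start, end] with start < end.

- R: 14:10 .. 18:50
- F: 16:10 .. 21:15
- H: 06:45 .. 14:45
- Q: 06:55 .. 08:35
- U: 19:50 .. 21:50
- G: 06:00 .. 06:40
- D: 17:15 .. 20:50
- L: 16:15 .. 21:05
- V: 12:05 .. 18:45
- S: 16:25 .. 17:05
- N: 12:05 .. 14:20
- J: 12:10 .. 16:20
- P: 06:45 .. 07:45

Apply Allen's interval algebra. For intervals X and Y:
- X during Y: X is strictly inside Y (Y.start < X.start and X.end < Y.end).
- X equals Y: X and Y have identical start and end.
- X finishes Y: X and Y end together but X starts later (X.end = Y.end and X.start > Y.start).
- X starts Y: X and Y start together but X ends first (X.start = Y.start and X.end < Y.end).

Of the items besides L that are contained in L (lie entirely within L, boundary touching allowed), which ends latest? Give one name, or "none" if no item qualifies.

D

Target L = [16:15, 21:05].
D [17:15, 20:50] → during → candidate.
F [16:10, 21:15] → contains → excluded.
G [06:00, 06:40] → before → excluded.
H [06:45, 14:45] → before → excluded.
J [12:10, 16:20] → overlaps → excluded.
N [12:05, 14:20] → before → excluded.
P [06:45, 07:45] → before → excluded.
Q [06:55, 08:35] → before → excluded.
R [14:10, 18:50] → overlaps → excluded.
S [16:25, 17:05] → during → candidate.
U [19:50, 21:50] → overlapped-by → excluded.
V [12:05, 18:45] → overlaps → excluded.
Among candidates, latest end is 20:50 → D.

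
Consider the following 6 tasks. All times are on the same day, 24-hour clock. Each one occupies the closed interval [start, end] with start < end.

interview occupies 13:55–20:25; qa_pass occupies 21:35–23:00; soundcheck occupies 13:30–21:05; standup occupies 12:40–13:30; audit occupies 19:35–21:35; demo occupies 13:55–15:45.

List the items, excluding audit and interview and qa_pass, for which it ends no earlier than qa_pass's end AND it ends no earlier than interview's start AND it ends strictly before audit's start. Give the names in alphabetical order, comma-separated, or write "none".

Conditions: its end is no earlier than qa_pass's end (X.end >= 23:00) AND its end is no earlier than interview's start (X.end >= 13:55) AND its end is strictly before audit's start (X.end < 19:35).
demo: end 15:45 >= 23:00? ✗; end 15:45 >= 13:55? ✓; end 15:45 < 19:35? ✓ → no.
soundcheck: end 21:05 >= 23:00? ✗; end 21:05 >= 13:55? ✓; end 21:05 < 19:35? ✗ → no.
standup: end 13:30 >= 23:00? ✗; end 13:30 >= 13:55? ✗; end 13:30 < 19:35? ✓ → no.
Result: none.

none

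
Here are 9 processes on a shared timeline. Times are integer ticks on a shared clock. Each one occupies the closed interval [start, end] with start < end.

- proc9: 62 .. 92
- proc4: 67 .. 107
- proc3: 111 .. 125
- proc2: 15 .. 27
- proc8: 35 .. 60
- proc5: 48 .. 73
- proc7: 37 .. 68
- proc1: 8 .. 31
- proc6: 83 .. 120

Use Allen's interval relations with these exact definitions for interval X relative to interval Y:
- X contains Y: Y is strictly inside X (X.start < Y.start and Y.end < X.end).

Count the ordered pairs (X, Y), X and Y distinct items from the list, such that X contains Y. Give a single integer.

Checking all 72 ordered pairs for relation 'contains'; matching pairs in alphabetical order:
(proc1, proc2): proc1 contains proc2 ✓
Count: 1.

1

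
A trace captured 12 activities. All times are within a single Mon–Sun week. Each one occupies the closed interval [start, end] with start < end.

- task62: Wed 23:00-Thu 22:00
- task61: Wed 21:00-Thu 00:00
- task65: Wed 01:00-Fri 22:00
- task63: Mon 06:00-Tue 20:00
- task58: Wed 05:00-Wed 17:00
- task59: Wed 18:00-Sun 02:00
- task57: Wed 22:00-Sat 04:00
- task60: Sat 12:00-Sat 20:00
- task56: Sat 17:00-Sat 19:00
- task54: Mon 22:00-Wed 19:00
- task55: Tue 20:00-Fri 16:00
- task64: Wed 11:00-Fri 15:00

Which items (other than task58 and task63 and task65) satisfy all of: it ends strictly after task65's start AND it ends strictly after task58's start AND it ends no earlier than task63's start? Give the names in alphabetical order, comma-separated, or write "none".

task54, task55, task56, task57, task59, task60, task61, task62, task64

Conditions: its end is strictly after task65's start (X.end > Wed 01:00) AND its end is strictly after task58's start (X.end > Wed 05:00) AND its end is no earlier than task63's start (X.end >= Mon 06:00).
task54: end Wed 19:00 > Wed 01:00? ✓; end Wed 19:00 > Wed 05:00? ✓; end Wed 19:00 >= Mon 06:00? ✓ → yes.
task55: end Fri 16:00 > Wed 01:00? ✓; end Fri 16:00 > Wed 05:00? ✓; end Fri 16:00 >= Mon 06:00? ✓ → yes.
task56: end Sat 19:00 > Wed 01:00? ✓; end Sat 19:00 > Wed 05:00? ✓; end Sat 19:00 >= Mon 06:00? ✓ → yes.
task57: end Sat 04:00 > Wed 01:00? ✓; end Sat 04:00 > Wed 05:00? ✓; end Sat 04:00 >= Mon 06:00? ✓ → yes.
task59: end Sun 02:00 > Wed 01:00? ✓; end Sun 02:00 > Wed 05:00? ✓; end Sun 02:00 >= Mon 06:00? ✓ → yes.
task60: end Sat 20:00 > Wed 01:00? ✓; end Sat 20:00 > Wed 05:00? ✓; end Sat 20:00 >= Mon 06:00? ✓ → yes.
task61: end Thu 00:00 > Wed 01:00? ✓; end Thu 00:00 > Wed 05:00? ✓; end Thu 00:00 >= Mon 06:00? ✓ → yes.
task62: end Thu 22:00 > Wed 01:00? ✓; end Thu 22:00 > Wed 05:00? ✓; end Thu 22:00 >= Mon 06:00? ✓ → yes.
task64: end Fri 15:00 > Wed 01:00? ✓; end Fri 15:00 > Wed 05:00? ✓; end Fri 15:00 >= Mon 06:00? ✓ → yes.
Result: task54, task55, task56, task57, task59, task60, task61, task62, task64.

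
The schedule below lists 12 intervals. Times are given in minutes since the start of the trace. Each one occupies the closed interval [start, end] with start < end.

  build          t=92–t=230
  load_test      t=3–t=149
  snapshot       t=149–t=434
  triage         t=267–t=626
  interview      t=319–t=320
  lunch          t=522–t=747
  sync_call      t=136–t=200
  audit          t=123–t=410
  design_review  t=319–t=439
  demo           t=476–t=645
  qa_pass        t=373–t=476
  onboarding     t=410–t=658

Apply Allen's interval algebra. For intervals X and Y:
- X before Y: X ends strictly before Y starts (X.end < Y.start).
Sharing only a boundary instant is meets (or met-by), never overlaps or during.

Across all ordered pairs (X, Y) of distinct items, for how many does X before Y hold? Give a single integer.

Checking all 132 ordered pairs for relation 'before'; matching pairs in alphabetical order:
(audit, demo): audit before demo ✓
(audit, lunch): audit before lunch ✓
(build, demo): build before demo ✓
(build, design_review): build before design_review ✓
(build, interview): build before interview ✓
(build, lunch): build before lunch ✓
(build, onboarding): build before onboarding ✓
(build, qa_pass): build before qa_pass ✓
(build, triage): build before triage ✓
(design_review, demo): design_review before demo ✓
(design_review, lunch): design_review before lunch ✓
(interview, demo): interview before demo ✓
(interview, lunch): interview before lunch ✓
(interview, onboarding): interview before onboarding ✓
(interview, qa_pass): interview before qa_pass ✓
(load_test, demo): load_test before demo ✓
(load_test, design_review): load_test before design_review ✓
(load_test, interview): load_test before interview ✓
(load_test, lunch): load_test before lunch ✓
(load_test, onboarding): load_test before onboarding ✓
(load_test, qa_pass): load_test before qa_pass ✓
(load_test, triage): load_test before triage ✓
(qa_pass, lunch): qa_pass before lunch ✓
(snapshot, demo): snapshot before demo ✓
... plus 8 further pairs not listed.
Count: 32.

32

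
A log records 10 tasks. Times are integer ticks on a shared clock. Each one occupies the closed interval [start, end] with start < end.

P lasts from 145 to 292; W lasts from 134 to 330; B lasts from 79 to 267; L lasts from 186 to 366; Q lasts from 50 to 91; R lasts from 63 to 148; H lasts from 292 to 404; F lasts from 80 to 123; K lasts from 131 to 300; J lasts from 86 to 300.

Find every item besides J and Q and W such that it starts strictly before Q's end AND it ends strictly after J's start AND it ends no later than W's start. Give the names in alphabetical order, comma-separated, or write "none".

F

Conditions: its start is strictly before Q's end (X.start < 91) AND its end is strictly after J's start (X.end > 86) AND its end is no later than W's start (X.end <= 134).
B: start 79 < 91? ✓; end 267 > 86? ✓; end 267 <= 134? ✗ → no.
F: start 80 < 91? ✓; end 123 > 86? ✓; end 123 <= 134? ✓ → yes.
H: start 292 < 91? ✗; end 404 > 86? ✓; end 404 <= 134? ✗ → no.
K: start 131 < 91? ✗; end 300 > 86? ✓; end 300 <= 134? ✗ → no.
L: start 186 < 91? ✗; end 366 > 86? ✓; end 366 <= 134? ✗ → no.
P: start 145 < 91? ✗; end 292 > 86? ✓; end 292 <= 134? ✗ → no.
R: start 63 < 91? ✓; end 148 > 86? ✓; end 148 <= 134? ✗ → no.
Result: F.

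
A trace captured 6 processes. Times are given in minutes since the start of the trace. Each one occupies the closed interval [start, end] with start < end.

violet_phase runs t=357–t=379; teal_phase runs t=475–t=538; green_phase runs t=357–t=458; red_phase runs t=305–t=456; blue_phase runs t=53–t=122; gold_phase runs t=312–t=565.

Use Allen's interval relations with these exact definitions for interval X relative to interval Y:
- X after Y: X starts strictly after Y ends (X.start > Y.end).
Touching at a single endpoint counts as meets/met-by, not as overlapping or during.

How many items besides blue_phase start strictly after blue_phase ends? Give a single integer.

Target blue_phase = [t=53, t=122].
gold_phase [t=312, t=565] → after → counts.
green_phase [t=357, t=458] → after → counts.
red_phase [t=305, t=456] → after → counts.
teal_phase [t=475, t=538] → after → counts.
violet_phase [t=357, t=379] → after → counts.
Total: 5.

5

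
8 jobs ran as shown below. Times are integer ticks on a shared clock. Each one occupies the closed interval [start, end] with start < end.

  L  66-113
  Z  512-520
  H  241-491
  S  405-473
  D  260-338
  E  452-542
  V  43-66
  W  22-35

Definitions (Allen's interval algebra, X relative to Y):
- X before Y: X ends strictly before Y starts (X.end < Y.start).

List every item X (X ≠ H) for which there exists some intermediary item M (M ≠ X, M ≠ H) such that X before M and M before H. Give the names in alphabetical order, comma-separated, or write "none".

Target H = [241, 491].
Intermediaries M with M before H: L, V, W.
Via L — items with X before L: W.
Via V — items with X before V: W.
Via W — items with X before W: none.
Union: W.

W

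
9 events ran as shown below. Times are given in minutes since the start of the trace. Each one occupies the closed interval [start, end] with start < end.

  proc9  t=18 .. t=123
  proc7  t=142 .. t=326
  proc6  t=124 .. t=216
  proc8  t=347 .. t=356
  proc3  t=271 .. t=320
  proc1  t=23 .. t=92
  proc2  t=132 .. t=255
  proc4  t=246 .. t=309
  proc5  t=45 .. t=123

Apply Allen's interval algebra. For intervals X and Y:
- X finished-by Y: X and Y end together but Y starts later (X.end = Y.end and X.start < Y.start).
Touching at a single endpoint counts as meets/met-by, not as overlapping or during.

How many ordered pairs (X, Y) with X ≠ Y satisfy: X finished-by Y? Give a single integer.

Checking all 72 ordered pairs for relation 'finished-by'; matching pairs in alphabetical order:
(proc9, proc5): proc9 finished-by proc5 ✓
Count: 1.

1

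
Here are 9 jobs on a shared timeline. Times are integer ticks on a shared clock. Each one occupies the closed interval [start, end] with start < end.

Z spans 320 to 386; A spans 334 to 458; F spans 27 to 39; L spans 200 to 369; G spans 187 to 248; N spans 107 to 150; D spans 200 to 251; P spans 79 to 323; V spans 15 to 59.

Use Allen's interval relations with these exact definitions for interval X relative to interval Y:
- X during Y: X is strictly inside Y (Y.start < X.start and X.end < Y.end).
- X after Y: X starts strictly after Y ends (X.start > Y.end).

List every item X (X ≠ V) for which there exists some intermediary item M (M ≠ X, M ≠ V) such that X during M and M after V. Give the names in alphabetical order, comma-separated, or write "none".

Target V = [15, 59].
Intermediaries M with M after V: A, D, G, L, N, P, Z.
Via A — items with X during A: none.
Via D — items with X during D: none.
Via G — items with X during G: none.
Via L — items with X during L: none.
Via N — items with X during N: none.
Via P — items with X during P: D, G, N.
Via Z — items with X during Z: none.
Union: D, G, N.

D, G, N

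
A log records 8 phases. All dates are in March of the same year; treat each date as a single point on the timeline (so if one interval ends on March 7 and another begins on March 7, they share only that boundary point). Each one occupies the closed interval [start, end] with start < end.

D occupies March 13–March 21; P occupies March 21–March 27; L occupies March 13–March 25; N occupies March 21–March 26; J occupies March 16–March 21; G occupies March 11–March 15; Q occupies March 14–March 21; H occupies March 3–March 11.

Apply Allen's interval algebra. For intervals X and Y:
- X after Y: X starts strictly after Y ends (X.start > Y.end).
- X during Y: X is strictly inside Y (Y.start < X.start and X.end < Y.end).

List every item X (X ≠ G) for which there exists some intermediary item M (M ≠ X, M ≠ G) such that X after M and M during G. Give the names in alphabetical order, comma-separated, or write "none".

Target G = [March 11, March 15].
Intermediaries M with M during G: none.
Union: none.

none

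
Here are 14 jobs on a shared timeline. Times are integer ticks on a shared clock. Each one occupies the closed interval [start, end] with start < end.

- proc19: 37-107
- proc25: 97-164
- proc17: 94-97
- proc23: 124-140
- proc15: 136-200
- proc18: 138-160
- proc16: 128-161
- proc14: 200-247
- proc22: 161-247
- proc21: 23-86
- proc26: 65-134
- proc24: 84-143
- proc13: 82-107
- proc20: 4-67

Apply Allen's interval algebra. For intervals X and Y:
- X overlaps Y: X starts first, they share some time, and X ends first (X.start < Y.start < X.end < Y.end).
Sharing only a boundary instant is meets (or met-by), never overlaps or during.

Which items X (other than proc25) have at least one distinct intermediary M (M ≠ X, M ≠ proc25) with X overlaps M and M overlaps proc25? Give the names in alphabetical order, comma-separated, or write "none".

proc13, proc19, proc20, proc21, proc26

Target proc25 = [97, 164].
Intermediaries M with M overlaps proc25: proc13, proc19, proc24, proc26.
Via proc13 — items with X overlaps proc13: proc21.
Via proc19 — items with X overlaps proc19: proc20, proc21.
Via proc24 — items with X overlaps proc24: proc13, proc19, proc21, proc26.
Via proc26 — items with X overlaps proc26: proc19, proc20, proc21.
Union: proc13, proc19, proc20, proc21, proc26.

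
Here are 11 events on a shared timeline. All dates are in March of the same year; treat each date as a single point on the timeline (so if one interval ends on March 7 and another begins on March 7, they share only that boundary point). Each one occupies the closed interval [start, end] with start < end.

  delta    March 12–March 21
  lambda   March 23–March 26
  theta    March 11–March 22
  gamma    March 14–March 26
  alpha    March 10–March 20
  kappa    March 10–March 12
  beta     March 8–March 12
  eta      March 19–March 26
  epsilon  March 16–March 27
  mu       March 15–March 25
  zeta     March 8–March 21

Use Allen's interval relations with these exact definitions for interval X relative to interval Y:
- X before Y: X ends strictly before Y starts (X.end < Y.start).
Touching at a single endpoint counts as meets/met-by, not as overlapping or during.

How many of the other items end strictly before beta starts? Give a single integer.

0

Target beta = [March 8, March 12].
alpha [March 10, March 20] → overlapped-by → no.
delta [March 12, March 21] → met-by → no.
epsilon [March 16, March 27] → after → no.
eta [March 19, March 26] → after → no.
gamma [March 14, March 26] → after → no.
kappa [March 10, March 12] → finishes → no.
lambda [March 23, March 26] → after → no.
mu [March 15, March 25] → after → no.
theta [March 11, March 22] → overlapped-by → no.
zeta [March 8, March 21] → started-by → no.
Total: 0.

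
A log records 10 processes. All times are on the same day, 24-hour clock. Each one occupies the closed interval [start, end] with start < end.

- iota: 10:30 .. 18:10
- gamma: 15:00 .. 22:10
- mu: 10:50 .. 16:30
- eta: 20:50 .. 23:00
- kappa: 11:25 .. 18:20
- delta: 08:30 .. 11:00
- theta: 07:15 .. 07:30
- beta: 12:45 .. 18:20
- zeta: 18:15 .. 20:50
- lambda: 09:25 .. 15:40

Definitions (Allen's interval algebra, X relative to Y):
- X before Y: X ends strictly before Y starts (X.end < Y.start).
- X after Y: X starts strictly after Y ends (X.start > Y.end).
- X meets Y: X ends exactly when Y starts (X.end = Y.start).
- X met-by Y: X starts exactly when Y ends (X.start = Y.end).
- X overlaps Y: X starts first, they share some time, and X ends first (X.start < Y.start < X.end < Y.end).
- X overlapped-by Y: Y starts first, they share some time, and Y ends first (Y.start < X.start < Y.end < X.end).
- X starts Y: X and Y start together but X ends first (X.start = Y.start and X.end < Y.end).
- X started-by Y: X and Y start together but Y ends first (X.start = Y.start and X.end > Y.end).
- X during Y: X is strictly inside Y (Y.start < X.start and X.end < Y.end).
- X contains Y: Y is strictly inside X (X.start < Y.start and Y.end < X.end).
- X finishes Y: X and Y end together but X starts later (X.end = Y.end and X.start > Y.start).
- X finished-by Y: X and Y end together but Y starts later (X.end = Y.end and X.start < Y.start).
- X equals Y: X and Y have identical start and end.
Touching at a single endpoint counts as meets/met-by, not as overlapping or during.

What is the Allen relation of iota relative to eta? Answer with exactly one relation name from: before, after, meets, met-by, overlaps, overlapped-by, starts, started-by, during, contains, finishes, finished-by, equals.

before

iota = [10:30, 18:10]; eta = [20:50, 23:00].
Compare endpoints: iota.start < eta.start, iota.start < eta.end, iota.end < eta.start, iota.end < eta.end.
That pattern is 'before'.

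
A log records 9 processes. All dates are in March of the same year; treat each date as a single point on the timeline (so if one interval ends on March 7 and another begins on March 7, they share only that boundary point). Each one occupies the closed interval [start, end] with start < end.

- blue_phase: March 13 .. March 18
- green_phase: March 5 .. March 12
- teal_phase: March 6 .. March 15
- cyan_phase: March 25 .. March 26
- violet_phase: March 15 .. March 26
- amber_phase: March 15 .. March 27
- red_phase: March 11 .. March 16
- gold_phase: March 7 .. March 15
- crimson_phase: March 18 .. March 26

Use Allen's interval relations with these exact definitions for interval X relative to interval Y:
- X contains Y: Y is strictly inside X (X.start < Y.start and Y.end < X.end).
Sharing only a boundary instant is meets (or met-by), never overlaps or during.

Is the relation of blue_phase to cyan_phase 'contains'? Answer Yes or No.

No

blue_phase = [March 13, March 18], cyan_phase = [March 25, March 26].
Actual relation of blue_phase to cyan_phase: before.
Asked whether 'contains' holds → No.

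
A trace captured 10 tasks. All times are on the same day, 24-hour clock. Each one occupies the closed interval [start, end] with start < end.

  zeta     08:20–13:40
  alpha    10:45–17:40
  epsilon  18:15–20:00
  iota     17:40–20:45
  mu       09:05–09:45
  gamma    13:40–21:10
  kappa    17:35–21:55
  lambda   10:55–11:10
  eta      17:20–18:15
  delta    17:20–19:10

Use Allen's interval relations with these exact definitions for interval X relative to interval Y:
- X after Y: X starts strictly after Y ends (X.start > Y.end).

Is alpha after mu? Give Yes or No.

alpha = [10:45, 17:40], mu = [09:05, 09:45].
Actual relation of alpha to mu: after.
Asked whether 'after' holds → Yes.

Yes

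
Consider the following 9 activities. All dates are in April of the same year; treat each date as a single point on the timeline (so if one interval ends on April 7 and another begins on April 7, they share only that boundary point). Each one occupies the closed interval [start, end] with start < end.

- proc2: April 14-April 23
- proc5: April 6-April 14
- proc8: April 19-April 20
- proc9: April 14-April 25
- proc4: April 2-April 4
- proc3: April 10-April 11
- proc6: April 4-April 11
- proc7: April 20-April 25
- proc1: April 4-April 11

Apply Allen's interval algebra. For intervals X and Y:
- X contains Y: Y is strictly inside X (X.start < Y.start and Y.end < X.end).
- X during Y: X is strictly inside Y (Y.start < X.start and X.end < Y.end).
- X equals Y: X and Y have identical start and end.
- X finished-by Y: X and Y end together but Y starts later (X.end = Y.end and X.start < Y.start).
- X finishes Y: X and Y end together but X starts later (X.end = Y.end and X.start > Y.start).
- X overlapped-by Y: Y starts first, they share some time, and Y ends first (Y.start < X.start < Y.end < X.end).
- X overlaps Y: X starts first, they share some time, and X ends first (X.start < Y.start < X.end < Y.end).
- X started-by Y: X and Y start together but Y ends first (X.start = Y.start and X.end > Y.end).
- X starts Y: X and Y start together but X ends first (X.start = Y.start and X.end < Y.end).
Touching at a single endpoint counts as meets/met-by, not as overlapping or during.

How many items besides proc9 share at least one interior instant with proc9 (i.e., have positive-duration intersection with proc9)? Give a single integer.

Target proc9 = [April 14, April 25].
proc1 [April 4, April 11] → before → no.
proc2 [April 14, April 23] → starts → counts.
proc3 [April 10, April 11] → before → no.
proc4 [April 2, April 4] → before → no.
proc5 [April 6, April 14] → meets → no.
proc6 [April 4, April 11] → before → no.
proc7 [April 20, April 25] → finishes → counts.
proc8 [April 19, April 20] → during → counts.
Total: 3.

3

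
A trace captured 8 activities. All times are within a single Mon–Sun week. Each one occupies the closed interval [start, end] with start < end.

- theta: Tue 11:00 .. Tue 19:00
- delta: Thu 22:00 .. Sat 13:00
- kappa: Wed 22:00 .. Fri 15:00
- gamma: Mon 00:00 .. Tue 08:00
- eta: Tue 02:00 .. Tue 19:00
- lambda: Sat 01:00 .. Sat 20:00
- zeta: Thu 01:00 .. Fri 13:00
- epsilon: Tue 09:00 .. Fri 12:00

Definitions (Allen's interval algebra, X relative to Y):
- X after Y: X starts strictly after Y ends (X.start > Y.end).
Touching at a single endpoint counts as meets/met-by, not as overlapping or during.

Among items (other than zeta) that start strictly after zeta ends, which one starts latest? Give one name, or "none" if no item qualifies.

lambda

Target zeta = [Thu 01:00, Fri 13:00].
delta [Thu 22:00, Sat 13:00] → overlapped-by → excluded.
epsilon [Tue 09:00, Fri 12:00] → overlaps → excluded.
eta [Tue 02:00, Tue 19:00] → before → excluded.
gamma [Mon 00:00, Tue 08:00] → before → excluded.
kappa [Wed 22:00, Fri 15:00] → contains → excluded.
lambda [Sat 01:00, Sat 20:00] → after → candidate.
theta [Tue 11:00, Tue 19:00] → before → excluded.
Among candidates, latest start is Sat 01:00 → lambda.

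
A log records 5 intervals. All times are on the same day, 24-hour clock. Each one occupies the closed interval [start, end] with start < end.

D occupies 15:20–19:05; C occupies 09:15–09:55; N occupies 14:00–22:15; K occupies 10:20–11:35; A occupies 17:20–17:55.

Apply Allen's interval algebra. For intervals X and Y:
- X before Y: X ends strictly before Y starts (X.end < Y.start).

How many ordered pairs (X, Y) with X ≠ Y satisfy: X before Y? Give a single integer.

7

Checking all 20 ordered pairs for relation 'before'; matching pairs in alphabetical order:
(C, A): C before A ✓
(C, D): C before D ✓
(C, K): C before K ✓
(C, N): C before N ✓
(K, A): K before A ✓
(K, D): K before D ✓
(K, N): K before N ✓
Count: 7.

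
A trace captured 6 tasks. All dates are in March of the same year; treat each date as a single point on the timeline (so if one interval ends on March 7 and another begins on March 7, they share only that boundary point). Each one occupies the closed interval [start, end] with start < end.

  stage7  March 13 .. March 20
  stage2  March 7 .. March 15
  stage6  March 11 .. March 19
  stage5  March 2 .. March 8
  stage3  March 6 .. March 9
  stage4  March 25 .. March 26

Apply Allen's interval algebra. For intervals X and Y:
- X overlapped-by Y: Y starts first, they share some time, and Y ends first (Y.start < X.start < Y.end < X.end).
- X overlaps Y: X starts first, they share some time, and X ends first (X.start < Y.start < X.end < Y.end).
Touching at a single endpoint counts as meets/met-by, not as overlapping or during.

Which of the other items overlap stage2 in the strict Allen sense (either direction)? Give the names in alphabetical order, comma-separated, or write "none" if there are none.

Target stage2 = [March 7, March 15].
stage3 [March 6, March 9] → overlaps → yes.
stage4 [March 25, March 26] → after → no.
stage5 [March 2, March 8] → overlaps → yes.
stage6 [March 11, March 19] → overlapped-by → yes.
stage7 [March 13, March 20] → overlapped-by → yes.
Result: stage3, stage5, stage6, stage7.

stage3, stage5, stage6, stage7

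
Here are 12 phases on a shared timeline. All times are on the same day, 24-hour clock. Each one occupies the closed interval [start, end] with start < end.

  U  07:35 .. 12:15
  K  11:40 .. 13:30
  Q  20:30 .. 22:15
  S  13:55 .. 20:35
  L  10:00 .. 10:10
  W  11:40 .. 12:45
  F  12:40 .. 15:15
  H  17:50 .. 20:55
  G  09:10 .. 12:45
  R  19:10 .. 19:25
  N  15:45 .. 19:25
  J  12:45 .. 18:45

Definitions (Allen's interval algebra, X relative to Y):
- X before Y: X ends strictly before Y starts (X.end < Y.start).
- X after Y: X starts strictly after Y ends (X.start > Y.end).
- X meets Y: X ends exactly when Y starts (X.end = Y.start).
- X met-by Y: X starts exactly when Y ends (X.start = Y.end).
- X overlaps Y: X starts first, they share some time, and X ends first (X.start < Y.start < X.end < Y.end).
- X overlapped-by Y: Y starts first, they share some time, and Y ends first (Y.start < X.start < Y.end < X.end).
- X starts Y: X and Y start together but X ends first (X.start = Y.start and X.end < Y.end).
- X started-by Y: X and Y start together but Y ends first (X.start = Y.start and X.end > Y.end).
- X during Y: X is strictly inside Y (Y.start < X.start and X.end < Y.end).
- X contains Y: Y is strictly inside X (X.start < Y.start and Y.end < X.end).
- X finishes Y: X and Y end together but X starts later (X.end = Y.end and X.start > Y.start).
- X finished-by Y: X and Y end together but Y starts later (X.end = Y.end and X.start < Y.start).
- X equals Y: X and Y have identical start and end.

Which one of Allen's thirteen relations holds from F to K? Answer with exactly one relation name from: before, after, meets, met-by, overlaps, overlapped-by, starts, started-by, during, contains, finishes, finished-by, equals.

F = [12:40, 15:15]; K = [11:40, 13:30].
Compare endpoints: F.start > K.start, F.start < K.end, F.end > K.start, F.end > K.end.
That pattern is 'overlapped-by'.

overlapped-by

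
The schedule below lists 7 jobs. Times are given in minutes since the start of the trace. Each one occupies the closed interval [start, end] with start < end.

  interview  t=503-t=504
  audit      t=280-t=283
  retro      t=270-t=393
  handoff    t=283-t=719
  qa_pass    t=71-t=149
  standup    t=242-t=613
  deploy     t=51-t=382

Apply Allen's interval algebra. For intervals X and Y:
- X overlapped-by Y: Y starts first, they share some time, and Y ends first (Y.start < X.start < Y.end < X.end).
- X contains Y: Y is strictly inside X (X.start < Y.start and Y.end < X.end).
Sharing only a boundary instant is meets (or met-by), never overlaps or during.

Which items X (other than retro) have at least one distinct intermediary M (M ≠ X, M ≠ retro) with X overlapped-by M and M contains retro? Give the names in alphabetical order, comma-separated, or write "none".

Target retro = [t=270, t=393].
Intermediaries M with M contains retro: standup.
Via standup — items with X overlapped-by standup: handoff.
Union: handoff.

handoff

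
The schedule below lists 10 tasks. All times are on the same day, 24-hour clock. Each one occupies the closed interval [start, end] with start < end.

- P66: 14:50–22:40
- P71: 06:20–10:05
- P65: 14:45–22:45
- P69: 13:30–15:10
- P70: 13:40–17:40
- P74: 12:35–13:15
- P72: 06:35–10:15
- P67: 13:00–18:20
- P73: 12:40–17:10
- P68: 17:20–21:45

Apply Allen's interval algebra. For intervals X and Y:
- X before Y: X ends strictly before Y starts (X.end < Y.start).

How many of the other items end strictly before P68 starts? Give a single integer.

5

Target P68 = [17:20, 21:45].
P65 [14:45, 22:45] → contains → no.
P66 [14:50, 22:40] → contains → no.
P67 [13:00, 18:20] → overlaps → no.
P69 [13:30, 15:10] → before → counts.
P70 [13:40, 17:40] → overlaps → no.
P71 [06:20, 10:05] → before → counts.
P72 [06:35, 10:15] → before → counts.
P73 [12:40, 17:10] → before → counts.
P74 [12:35, 13:15] → before → counts.
Total: 5.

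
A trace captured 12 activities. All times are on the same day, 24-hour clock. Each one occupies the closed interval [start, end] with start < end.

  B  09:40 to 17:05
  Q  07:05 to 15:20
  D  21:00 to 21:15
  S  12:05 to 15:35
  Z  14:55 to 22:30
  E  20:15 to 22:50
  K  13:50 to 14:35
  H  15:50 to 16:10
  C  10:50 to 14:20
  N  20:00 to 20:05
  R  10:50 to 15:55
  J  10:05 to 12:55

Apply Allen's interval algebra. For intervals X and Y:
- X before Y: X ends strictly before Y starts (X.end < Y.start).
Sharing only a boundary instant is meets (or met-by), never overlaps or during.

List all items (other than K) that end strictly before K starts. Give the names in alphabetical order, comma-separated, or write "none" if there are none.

Target K = [13:50, 14:35].
B [09:40, 17:05] → contains → no.
C [10:50, 14:20] → overlaps → no.
D [21:00, 21:15] → after → no.
E [20:15, 22:50] → after → no.
H [15:50, 16:10] → after → no.
J [10:05, 12:55] → before → yes.
N [20:00, 20:05] → after → no.
Q [07:05, 15:20] → contains → no.
R [10:50, 15:55] → contains → no.
S [12:05, 15:35] → contains → no.
Z [14:55, 22:30] → after → no.
Result: J.

J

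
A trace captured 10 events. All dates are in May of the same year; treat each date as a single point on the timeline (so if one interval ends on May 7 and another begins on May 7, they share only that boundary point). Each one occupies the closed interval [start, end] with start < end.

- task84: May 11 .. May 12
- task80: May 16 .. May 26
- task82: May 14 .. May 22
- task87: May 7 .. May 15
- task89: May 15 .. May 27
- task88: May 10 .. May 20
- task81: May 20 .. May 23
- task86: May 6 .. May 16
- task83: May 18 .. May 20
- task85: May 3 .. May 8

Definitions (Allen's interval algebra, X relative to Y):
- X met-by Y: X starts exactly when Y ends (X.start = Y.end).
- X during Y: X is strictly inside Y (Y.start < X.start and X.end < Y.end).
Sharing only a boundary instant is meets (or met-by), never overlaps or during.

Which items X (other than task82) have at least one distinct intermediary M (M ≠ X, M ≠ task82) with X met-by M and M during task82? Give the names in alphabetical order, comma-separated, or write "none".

task81

Target task82 = [May 14, May 22].
Intermediaries M with M during task82: task83.
Via task83 — items with X met-by task83: task81.
Union: task81.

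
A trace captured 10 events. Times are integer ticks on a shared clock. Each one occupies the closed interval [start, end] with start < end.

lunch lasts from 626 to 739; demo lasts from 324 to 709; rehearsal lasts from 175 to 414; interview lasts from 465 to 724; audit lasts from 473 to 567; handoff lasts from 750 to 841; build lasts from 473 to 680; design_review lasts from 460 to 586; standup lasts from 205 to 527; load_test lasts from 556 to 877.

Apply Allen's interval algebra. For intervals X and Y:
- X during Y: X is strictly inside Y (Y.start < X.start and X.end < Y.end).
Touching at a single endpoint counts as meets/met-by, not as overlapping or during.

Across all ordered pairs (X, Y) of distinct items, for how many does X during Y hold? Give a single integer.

8

Checking all 90 ordered pairs for relation 'during'; matching pairs in alphabetical order:
(audit, demo): audit during demo ✓
(audit, design_review): audit during design_review ✓
(audit, interview): audit during interview ✓
(build, demo): build during demo ✓
(build, interview): build during interview ✓
(design_review, demo): design_review during demo ✓
(handoff, load_test): handoff during load_test ✓
(lunch, load_test): lunch during load_test ✓
Count: 8.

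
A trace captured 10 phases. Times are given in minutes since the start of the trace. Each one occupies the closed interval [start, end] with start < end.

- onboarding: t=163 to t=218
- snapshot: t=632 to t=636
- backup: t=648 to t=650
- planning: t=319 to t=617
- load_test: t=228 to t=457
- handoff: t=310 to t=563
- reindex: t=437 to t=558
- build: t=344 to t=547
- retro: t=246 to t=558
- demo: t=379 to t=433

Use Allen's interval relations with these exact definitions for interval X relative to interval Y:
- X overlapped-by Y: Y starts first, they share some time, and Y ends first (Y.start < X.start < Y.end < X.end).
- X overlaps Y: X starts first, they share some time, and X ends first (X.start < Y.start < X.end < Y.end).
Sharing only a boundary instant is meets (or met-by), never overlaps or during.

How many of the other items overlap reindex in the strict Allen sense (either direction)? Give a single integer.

Target reindex = [t=437, t=558].
backup [t=648, t=650] → after → no.
build [t=344, t=547] → overlaps → counts.
demo [t=379, t=433] → before → no.
handoff [t=310, t=563] → contains → no.
load_test [t=228, t=457] → overlaps → counts.
onboarding [t=163, t=218] → before → no.
planning [t=319, t=617] → contains → no.
retro [t=246, t=558] → finished-by → no.
snapshot [t=632, t=636] → after → no.
Total: 2.

2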